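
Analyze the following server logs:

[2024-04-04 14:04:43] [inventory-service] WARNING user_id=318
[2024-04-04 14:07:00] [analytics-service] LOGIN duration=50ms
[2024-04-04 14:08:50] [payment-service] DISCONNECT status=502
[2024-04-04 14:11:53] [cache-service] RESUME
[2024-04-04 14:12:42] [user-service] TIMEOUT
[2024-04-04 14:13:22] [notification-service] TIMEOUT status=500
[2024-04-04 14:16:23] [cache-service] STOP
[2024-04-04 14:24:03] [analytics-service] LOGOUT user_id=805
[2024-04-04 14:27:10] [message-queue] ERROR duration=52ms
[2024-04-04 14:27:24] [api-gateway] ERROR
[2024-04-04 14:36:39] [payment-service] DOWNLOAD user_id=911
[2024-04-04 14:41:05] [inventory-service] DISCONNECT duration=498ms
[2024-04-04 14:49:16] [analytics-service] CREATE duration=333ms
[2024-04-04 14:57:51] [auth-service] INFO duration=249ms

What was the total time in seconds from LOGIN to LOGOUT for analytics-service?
1023

To calculate state duration:

1. Find LOGIN event for analytics-service: 2024-04-04 14:07:00
2. Find LOGOUT event for analytics-service: 2024-04-04 14:24:03
3. Calculate duration: 2024-04-04 14:24:03 - 2024-04-04 14:07:00 = 1023 seconds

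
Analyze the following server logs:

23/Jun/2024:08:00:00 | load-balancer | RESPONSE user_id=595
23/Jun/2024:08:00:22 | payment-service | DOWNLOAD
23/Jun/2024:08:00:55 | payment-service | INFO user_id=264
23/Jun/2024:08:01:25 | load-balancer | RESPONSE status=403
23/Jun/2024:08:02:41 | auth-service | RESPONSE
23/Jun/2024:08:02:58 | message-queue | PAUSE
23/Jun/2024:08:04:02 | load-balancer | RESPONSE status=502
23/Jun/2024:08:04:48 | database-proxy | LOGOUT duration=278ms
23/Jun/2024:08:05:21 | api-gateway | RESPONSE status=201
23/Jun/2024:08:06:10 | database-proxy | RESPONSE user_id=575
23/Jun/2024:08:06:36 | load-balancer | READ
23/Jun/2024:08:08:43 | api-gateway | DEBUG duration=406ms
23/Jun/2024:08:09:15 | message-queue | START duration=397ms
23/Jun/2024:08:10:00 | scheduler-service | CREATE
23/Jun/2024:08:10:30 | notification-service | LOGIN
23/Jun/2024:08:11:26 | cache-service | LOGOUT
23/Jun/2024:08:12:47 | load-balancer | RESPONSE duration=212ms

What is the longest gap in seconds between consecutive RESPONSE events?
397

To find the longest gap:

1. Extract all RESPONSE events in chronological order
2. Calculate time differences between consecutive events
3. Find the maximum difference
4. Longest gap: 397 seconds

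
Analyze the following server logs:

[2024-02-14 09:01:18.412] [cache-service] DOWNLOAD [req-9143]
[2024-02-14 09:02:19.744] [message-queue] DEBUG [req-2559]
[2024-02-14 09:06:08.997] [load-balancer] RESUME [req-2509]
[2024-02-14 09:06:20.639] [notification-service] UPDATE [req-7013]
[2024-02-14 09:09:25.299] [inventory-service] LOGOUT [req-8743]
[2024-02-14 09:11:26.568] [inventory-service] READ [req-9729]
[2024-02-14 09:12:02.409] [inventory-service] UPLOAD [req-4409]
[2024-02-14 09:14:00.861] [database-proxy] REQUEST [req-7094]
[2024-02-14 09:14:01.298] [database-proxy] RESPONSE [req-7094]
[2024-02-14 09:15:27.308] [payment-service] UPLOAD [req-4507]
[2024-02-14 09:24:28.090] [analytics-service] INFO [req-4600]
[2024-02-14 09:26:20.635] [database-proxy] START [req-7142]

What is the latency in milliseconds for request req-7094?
437

To calculate latency:

1. Find REQUEST with id req-7094: 2024-02-14 09:14:00.861
2. Find RESPONSE with id req-7094: 2024-02-14 09:14:01.298
3. Latency: 2024-02-14 09:14:01.298 - 2024-02-14 09:14:00.861 = 437ms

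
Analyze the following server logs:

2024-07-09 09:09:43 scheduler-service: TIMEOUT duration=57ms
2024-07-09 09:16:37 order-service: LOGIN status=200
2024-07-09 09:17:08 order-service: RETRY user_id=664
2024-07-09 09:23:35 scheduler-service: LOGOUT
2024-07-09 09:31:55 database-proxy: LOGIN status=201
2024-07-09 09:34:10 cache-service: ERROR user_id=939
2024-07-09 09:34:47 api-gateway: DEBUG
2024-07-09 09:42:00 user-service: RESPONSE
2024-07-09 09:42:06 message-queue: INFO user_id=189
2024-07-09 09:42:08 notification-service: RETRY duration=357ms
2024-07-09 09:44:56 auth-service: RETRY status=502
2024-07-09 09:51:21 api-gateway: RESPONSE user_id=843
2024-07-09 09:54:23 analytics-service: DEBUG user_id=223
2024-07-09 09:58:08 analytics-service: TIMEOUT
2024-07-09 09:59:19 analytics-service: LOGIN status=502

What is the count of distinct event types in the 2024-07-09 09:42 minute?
3

To count unique event types:

1. Filter events in the minute starting at 2024-07-09 09:42
2. Extract event types from matching entries
3. Count unique types: 3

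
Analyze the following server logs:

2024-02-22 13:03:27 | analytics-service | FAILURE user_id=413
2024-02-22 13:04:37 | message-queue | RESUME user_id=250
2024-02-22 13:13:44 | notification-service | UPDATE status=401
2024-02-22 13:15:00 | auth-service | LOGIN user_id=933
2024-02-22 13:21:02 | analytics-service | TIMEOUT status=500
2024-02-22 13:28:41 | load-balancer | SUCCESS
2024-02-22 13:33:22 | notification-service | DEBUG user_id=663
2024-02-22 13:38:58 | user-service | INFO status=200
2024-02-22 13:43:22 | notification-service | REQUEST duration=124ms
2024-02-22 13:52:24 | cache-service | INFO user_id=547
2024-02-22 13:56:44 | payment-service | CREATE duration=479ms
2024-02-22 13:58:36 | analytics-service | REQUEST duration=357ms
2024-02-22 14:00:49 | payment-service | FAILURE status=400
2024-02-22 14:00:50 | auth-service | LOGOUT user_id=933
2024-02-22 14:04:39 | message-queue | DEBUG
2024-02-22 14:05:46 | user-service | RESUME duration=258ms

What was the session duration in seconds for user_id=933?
2750

To calculate session duration:

1. Find LOGIN event for user_id=933: 2024-02-22 13:15:00
2. Find LOGOUT event for user_id=933: 2024-02-22 14:00:50
3. Session duration: 2024-02-22 14:00:50 - 2024-02-22 13:15:00 = 2750 seconds (45 minutes)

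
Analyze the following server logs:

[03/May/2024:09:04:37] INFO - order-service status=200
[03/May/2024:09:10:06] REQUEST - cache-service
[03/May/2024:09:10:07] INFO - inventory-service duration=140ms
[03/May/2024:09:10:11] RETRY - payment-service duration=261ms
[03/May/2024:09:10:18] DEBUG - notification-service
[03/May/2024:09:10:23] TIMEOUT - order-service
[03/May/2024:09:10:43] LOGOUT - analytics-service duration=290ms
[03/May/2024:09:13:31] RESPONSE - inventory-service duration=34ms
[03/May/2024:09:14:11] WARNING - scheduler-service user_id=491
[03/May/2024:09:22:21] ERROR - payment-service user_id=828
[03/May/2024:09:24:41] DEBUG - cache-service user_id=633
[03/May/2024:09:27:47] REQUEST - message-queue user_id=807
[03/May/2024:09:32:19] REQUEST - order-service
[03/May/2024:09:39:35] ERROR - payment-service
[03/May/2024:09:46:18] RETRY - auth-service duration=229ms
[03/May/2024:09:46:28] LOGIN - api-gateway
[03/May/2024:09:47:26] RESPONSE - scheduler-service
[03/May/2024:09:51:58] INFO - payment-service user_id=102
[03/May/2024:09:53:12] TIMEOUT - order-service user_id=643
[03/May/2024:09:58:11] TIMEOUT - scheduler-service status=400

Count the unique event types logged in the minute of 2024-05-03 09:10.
6

To count unique event types:

1. Filter events in the minute starting at 2024-05-03 09:10
2. Extract event types from matching entries
3. Count unique types: 6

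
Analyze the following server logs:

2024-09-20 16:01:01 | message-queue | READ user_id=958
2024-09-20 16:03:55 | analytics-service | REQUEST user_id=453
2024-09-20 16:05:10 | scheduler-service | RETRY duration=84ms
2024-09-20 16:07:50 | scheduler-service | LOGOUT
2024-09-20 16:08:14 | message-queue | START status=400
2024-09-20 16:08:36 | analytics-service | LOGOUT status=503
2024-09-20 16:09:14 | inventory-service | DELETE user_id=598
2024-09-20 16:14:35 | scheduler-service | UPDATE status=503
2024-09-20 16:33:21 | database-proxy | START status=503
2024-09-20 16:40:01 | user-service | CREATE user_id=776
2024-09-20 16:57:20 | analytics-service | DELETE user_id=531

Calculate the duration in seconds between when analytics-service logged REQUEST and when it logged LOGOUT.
281

To find the time between events:

1. Locate the first REQUEST event for analytics-service: 2024-09-20 16:03:55
2. Locate the first LOGOUT event for analytics-service: 2024-09-20 16:08:36
3. Calculate the difference: 2024-09-20 16:08:36 - 2024-09-20 16:03:55 = 281 seconds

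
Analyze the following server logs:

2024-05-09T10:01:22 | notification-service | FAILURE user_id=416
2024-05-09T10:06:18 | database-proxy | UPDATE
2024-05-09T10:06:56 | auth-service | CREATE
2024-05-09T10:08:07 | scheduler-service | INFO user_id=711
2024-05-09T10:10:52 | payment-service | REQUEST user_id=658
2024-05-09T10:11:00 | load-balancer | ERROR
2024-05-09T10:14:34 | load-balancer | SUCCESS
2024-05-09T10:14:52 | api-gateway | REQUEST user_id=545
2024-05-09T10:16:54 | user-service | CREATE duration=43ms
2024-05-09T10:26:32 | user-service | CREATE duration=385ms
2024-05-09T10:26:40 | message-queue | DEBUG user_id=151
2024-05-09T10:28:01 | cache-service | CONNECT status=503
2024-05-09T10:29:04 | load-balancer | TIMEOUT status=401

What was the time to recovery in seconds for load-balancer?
214

To calculate recovery time:

1. Find ERROR event for load-balancer: 2024-05-09T10:11:00
2. Find next SUCCESS event for load-balancer: 2024-05-09T10:14:34
3. Recovery time: 2024-05-09T10:14:34 - 2024-05-09T10:11:00 = 214 seconds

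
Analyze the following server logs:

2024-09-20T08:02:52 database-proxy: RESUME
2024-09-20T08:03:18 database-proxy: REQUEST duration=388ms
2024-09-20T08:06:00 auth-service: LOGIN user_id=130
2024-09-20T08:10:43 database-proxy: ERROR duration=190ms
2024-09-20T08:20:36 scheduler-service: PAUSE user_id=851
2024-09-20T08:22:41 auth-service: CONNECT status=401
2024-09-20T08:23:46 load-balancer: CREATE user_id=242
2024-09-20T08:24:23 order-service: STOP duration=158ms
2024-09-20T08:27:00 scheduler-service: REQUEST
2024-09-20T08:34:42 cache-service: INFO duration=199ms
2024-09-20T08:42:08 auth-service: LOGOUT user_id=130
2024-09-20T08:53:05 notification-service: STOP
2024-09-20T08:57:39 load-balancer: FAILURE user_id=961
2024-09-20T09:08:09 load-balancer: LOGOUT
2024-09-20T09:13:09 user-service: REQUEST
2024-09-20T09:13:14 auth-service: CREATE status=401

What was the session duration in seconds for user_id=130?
2168

To calculate session duration:

1. Find LOGIN event for user_id=130: 2024-09-20T08:06:00
2. Find LOGOUT event for user_id=130: 2024-09-20T08:42:08
3. Session duration: 2024-09-20T08:42:08 - 2024-09-20T08:06:00 = 2168 seconds (36 minutes)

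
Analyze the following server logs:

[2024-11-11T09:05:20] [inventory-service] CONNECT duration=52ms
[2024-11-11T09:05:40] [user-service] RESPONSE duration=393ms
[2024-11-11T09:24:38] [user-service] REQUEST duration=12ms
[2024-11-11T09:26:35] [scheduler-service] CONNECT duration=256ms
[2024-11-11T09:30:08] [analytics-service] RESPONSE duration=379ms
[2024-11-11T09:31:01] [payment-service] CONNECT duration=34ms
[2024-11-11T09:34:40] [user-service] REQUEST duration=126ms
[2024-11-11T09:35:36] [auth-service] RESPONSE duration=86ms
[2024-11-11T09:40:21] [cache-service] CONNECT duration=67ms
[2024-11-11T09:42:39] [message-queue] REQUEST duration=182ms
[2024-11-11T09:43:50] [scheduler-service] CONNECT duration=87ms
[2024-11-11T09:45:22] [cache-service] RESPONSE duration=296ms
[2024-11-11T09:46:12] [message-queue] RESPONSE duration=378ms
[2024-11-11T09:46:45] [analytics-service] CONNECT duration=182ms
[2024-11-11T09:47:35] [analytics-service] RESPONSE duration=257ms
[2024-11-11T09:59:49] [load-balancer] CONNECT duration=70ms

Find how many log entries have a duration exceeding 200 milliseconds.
6

To count timeouts:

1. Threshold: 200ms
2. Extract duration from each log entry
3. Count entries where duration > 200
4. Timeout count: 6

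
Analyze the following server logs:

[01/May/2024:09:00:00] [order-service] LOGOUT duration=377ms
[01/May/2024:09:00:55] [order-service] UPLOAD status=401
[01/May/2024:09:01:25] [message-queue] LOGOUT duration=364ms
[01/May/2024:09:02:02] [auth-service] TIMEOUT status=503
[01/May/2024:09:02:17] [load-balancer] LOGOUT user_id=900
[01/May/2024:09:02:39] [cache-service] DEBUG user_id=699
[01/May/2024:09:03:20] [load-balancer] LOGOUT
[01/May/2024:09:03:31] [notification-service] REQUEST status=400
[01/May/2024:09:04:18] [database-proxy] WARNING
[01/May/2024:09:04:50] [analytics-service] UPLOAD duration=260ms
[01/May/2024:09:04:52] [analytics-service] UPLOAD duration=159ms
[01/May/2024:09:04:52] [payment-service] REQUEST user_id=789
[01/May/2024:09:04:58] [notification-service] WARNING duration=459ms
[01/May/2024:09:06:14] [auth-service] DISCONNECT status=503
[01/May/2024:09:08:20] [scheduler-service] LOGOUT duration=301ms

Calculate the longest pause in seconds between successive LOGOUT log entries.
300

To find the longest gap:

1. Extract all LOGOUT events in chronological order
2. Calculate time differences between consecutive events
3. Find the maximum difference
4. Longest gap: 300 seconds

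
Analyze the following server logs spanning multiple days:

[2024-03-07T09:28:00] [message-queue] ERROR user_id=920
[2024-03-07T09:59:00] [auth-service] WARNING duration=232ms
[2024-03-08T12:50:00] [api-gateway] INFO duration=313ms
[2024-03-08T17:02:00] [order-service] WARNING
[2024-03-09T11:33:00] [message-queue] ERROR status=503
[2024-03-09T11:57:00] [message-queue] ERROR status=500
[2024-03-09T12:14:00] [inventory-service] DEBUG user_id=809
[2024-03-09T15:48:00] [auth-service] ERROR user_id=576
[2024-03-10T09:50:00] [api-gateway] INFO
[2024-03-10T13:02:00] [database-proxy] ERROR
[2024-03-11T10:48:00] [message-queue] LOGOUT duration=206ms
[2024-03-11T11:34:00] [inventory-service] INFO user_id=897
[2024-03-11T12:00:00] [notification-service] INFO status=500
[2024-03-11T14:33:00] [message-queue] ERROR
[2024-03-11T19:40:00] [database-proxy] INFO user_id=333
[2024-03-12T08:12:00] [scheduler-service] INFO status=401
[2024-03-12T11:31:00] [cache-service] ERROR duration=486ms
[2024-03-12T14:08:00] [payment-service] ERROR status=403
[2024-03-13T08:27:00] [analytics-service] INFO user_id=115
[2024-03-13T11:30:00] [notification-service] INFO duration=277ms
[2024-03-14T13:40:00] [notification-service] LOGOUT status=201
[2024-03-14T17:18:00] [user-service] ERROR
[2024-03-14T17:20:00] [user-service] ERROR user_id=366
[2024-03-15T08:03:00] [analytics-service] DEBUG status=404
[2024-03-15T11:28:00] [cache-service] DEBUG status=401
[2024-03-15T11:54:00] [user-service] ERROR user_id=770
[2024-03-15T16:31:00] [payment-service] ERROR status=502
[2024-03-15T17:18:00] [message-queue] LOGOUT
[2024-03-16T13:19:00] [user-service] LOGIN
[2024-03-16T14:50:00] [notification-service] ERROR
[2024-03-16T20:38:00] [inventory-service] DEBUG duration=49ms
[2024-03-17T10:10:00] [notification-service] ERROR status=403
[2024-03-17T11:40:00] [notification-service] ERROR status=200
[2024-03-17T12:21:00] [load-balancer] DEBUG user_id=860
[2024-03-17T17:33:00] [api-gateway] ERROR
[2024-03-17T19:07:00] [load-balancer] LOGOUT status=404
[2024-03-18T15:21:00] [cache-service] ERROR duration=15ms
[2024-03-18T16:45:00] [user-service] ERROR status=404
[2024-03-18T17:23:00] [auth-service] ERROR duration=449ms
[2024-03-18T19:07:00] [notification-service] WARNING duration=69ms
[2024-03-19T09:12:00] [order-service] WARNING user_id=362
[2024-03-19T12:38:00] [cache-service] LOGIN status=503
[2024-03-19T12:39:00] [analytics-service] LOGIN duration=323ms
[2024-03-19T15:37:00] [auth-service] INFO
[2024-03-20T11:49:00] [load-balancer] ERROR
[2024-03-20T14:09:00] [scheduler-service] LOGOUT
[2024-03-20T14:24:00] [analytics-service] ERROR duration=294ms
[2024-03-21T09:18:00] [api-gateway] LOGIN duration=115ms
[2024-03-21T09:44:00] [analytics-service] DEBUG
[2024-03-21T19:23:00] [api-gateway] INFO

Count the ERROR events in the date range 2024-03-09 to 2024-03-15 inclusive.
11

To filter by date range:

1. Date range: 2024-03-09 through 2024-03-15, both dates inclusive
2. Filter for ERROR events whose date falls in this range
3. Count matching events: 11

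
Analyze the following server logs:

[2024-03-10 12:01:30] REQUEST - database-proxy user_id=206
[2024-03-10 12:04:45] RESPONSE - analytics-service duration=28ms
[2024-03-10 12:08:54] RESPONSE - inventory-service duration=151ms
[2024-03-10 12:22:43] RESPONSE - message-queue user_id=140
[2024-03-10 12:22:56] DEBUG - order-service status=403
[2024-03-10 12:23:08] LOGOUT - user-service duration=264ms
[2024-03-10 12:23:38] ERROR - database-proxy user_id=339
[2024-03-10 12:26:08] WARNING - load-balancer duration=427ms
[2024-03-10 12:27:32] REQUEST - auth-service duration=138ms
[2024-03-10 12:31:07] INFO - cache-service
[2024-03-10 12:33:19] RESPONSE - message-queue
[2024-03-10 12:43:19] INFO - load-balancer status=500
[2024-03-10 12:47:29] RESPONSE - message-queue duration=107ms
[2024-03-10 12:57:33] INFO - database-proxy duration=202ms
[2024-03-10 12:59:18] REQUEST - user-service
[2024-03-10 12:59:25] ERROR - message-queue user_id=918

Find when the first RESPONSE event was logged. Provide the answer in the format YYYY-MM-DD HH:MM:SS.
2024-03-10 12:04:45

To find the first event:

1. Filter for all RESPONSE events
2. Sort by timestamp
3. Select the first one
4. Timestamp: 2024-03-10 12:04:45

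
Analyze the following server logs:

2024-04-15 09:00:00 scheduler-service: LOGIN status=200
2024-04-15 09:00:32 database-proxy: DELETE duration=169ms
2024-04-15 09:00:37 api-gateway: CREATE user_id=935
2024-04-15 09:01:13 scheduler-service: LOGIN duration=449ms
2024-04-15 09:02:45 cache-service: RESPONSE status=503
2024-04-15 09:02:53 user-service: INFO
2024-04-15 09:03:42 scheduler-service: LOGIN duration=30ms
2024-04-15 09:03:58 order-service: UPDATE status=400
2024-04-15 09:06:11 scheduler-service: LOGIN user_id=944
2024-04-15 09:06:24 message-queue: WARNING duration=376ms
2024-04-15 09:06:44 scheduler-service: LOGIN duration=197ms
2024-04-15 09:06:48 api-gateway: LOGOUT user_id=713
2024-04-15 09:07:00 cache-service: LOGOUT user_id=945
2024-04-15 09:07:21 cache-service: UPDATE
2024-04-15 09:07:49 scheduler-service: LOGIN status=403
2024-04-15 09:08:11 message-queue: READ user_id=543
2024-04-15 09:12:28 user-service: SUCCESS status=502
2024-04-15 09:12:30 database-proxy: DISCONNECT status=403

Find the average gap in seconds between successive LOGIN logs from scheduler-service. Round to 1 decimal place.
93.8

To calculate average interval:

1. Find all LOGIN events for scheduler-service in order
2. Calculate time gaps between consecutive events
3. Compute mean of gaps: 469 / 5 = 93.8 seconds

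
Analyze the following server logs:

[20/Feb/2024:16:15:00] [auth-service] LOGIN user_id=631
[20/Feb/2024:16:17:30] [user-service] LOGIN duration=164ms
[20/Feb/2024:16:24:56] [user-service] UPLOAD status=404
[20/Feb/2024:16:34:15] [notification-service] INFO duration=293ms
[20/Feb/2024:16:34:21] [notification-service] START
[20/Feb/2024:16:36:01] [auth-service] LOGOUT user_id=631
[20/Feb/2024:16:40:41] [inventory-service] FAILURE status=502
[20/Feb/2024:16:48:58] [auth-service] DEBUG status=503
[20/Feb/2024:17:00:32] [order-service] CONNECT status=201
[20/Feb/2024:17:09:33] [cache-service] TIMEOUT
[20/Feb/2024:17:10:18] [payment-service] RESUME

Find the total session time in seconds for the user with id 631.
1261

To calculate session duration:

1. Find LOGIN event for user_id=631: 20/Feb/2024:16:15:00
2. Find LOGOUT event for user_id=631: 20/Feb/2024:16:36:01
3. Session duration: 20/Feb/2024:16:36:01 - 20/Feb/2024:16:15:00 = 1261 seconds (21 minutes)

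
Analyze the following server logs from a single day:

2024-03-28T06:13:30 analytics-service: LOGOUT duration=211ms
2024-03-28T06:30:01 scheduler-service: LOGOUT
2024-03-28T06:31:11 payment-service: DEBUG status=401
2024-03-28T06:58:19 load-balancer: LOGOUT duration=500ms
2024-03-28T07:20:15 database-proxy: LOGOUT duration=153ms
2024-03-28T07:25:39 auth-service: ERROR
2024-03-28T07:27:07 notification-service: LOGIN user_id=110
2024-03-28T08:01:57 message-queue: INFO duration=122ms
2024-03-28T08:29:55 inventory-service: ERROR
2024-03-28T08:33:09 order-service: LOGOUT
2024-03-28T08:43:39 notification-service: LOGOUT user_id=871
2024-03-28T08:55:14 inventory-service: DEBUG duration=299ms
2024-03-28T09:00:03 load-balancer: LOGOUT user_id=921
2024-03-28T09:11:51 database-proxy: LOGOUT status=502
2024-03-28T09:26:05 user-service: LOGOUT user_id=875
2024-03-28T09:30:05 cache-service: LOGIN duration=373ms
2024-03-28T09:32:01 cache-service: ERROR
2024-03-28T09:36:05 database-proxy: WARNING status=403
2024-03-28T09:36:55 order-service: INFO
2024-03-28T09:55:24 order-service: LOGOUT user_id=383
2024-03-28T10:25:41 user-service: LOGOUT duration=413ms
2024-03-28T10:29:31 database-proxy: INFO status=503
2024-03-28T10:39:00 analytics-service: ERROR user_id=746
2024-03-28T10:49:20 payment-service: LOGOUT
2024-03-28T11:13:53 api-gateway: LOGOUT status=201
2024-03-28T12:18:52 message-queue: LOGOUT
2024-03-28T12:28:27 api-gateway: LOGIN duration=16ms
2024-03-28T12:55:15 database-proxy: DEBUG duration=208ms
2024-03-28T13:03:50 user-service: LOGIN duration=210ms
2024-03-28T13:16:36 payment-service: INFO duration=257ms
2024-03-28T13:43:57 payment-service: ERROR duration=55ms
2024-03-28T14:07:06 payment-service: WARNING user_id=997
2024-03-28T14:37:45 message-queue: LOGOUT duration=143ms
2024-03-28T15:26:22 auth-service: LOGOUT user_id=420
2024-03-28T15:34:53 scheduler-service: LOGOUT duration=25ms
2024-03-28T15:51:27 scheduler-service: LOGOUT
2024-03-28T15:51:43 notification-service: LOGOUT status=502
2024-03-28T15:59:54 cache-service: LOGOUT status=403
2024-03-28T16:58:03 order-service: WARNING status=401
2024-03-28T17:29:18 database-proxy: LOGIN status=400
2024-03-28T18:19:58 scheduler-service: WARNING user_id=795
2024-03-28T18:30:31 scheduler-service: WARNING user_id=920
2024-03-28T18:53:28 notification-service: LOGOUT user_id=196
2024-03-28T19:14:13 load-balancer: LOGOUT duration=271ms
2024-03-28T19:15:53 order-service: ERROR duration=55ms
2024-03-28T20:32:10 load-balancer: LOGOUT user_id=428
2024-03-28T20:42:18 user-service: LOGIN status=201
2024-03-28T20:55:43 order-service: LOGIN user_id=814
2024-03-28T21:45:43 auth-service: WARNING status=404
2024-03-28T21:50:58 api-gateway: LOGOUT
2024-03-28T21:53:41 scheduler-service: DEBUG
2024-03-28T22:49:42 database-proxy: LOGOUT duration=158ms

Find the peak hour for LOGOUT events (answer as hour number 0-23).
15

To find the peak hour:

1. Group all LOGOUT events by hour
2. Count events in each hour
3. Find hour with maximum count
4. Peak hour: 15 (with 5 events)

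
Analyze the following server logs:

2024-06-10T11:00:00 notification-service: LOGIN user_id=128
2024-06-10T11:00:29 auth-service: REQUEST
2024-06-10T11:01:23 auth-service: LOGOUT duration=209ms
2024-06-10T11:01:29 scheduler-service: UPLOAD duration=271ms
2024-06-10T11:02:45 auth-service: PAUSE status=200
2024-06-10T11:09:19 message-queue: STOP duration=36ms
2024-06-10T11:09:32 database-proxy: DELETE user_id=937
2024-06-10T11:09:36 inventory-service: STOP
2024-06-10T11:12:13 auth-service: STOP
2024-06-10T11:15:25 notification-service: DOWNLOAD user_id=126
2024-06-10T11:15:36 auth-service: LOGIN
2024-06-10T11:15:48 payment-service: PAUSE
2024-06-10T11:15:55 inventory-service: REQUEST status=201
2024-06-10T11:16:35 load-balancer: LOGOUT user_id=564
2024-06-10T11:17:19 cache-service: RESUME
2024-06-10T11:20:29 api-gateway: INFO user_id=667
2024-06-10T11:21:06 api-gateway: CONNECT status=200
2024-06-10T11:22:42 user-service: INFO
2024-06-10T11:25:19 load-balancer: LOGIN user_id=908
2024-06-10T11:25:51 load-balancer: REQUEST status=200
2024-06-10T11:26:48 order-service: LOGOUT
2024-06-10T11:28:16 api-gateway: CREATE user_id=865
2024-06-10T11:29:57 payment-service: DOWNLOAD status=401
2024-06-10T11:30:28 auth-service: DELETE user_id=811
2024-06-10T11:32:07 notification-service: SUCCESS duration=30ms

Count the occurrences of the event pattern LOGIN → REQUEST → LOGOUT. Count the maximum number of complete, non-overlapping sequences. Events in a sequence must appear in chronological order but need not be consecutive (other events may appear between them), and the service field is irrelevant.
3

To count sequences:

1. Look for pattern: LOGIN → REQUEST → LOGOUT
2. Greedily scan the log in chronological order, matching each sequence element in turn (ignoring service)
3. Each time the full pattern completes, increment the count and restart matching from the next event
4. Complete non-overlapping sequences found: 3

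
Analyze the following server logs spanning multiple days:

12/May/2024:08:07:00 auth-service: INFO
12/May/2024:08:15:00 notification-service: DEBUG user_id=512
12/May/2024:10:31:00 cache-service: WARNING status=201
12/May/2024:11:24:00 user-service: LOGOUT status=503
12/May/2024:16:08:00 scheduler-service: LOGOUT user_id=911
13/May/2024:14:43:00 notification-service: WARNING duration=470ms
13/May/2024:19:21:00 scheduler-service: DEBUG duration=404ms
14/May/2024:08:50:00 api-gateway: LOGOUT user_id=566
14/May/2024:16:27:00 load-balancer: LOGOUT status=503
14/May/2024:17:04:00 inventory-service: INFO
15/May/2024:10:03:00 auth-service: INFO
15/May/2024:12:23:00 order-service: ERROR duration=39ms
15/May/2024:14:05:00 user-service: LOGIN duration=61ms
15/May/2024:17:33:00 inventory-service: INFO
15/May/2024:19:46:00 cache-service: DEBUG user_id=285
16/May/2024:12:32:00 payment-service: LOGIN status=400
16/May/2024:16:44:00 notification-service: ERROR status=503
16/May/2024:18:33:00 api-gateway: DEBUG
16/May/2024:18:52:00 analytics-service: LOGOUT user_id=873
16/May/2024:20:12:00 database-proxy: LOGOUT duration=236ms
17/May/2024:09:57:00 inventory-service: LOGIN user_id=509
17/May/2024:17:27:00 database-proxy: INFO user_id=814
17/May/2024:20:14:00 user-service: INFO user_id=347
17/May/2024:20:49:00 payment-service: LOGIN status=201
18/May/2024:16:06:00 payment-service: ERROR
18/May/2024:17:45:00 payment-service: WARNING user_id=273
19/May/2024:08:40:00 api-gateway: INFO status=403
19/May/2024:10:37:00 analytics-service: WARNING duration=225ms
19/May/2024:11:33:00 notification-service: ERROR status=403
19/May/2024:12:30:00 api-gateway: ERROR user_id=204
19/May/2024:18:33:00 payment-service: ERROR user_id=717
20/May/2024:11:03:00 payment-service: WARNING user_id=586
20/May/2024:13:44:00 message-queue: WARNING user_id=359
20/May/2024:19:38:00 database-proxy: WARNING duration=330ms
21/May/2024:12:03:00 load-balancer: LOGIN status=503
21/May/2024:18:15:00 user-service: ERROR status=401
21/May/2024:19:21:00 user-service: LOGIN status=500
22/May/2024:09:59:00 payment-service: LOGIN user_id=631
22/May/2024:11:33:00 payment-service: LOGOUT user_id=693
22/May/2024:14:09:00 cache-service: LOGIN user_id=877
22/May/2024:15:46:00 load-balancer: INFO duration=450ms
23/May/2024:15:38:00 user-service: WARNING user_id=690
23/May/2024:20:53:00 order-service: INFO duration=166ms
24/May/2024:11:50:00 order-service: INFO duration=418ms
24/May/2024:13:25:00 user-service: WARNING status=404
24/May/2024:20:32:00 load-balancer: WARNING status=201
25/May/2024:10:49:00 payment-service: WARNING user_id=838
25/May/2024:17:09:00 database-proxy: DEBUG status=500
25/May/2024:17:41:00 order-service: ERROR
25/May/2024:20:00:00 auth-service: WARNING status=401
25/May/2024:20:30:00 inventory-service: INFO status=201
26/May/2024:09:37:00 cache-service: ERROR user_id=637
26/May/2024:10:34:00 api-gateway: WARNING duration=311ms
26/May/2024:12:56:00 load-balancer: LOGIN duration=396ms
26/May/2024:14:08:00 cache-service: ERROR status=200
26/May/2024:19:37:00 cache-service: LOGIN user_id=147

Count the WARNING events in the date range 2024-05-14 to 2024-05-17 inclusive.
0

To filter by date range:

1. Date range: 2024-05-14 through 2024-05-17, both dates inclusive
2. Filter for WARNING events whose date falls in this range
3. Count matching events: 0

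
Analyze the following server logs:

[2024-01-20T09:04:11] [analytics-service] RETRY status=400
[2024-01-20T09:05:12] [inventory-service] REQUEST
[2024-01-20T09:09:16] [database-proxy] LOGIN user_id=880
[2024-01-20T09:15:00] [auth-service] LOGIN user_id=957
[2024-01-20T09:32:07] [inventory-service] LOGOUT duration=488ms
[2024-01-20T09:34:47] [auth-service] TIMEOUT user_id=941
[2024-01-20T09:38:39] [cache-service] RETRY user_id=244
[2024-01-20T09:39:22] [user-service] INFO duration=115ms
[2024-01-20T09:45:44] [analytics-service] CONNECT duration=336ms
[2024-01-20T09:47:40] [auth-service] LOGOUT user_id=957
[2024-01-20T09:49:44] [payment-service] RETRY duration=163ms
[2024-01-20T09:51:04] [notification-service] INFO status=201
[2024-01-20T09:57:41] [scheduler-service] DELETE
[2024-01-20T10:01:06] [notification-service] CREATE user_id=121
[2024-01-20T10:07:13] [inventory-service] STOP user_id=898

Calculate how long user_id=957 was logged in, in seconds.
1960

To calculate session duration:

1. Find LOGIN event for user_id=957: 2024-01-20T09:15:00
2. Find LOGOUT event for user_id=957: 2024-01-20T09:47:40
3. Session duration: 2024-01-20T09:47:40 - 2024-01-20T09:15:00 = 1960 seconds (32 minutes)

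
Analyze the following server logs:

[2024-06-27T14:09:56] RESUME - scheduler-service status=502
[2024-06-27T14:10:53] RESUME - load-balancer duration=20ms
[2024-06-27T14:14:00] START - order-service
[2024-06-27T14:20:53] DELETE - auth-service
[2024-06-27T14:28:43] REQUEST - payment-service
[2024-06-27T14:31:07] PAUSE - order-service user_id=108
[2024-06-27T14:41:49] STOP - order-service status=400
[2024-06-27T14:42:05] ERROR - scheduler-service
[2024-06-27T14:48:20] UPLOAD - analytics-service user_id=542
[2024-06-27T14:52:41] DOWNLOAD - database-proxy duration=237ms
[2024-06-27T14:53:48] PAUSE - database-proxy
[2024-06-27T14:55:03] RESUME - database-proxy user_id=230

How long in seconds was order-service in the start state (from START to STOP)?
1669

To calculate state duration:

1. Find START event for order-service: 2024-06-27T14:14:00
2. Find STOP event for order-service: 2024-06-27T14:41:49
3. Calculate duration: 2024-06-27T14:41:49 - 2024-06-27T14:14:00 = 1669 seconds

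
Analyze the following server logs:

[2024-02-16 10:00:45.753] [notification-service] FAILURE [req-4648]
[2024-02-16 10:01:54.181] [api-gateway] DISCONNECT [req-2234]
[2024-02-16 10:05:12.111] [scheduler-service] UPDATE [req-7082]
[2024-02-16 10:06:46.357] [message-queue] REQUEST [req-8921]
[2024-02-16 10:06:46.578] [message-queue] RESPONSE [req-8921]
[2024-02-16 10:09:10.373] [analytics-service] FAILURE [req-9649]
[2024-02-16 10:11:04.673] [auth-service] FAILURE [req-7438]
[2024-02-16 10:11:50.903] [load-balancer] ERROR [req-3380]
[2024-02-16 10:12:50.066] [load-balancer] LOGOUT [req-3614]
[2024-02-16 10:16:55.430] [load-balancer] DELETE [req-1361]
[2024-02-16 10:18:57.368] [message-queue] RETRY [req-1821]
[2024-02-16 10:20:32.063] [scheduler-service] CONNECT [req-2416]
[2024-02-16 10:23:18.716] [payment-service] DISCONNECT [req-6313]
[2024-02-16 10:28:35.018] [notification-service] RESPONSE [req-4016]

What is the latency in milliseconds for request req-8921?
221

To calculate latency:

1. Find REQUEST with id req-8921: 2024-02-16 10:06:46.357
2. Find RESPONSE with id req-8921: 2024-02-16 10:06:46.578
3. Latency: 2024-02-16 10:06:46.578 - 2024-02-16 10:06:46.357 = 221ms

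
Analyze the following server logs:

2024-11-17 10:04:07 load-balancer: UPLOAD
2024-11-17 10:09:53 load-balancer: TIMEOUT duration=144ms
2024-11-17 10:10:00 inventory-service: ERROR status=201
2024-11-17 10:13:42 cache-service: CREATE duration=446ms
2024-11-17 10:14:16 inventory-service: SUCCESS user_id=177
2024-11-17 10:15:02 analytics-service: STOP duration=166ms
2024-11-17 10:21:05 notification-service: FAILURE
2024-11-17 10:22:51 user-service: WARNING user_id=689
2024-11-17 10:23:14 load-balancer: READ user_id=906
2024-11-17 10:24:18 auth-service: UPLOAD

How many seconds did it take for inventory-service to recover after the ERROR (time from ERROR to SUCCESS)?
256

To calculate recovery time:

1. Find ERROR event for inventory-service: 2024-11-17 10:10:00
2. Find next SUCCESS event for inventory-service: 2024-11-17 10:14:16
3. Recovery time: 2024-11-17 10:14:16 - 2024-11-17 10:10:00 = 256 seconds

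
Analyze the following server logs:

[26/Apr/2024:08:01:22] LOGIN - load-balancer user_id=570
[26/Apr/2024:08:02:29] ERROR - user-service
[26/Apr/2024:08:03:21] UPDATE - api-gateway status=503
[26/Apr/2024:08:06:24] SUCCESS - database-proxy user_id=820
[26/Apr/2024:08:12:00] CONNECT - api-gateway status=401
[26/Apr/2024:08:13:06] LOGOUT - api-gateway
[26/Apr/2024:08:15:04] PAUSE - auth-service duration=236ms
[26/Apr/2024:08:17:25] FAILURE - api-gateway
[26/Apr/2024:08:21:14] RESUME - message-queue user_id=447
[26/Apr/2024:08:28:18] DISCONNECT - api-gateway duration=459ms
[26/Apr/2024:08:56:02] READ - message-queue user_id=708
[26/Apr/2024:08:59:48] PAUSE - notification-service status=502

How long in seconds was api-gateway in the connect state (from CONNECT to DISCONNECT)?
978

To calculate state duration:

1. Find CONNECT event for api-gateway: 26/Apr/2024:08:12:00
2. Find DISCONNECT event for api-gateway: 26/Apr/2024:08:28:18
3. Calculate duration: 26/Apr/2024:08:28:18 - 26/Apr/2024:08:12:00 = 978 seconds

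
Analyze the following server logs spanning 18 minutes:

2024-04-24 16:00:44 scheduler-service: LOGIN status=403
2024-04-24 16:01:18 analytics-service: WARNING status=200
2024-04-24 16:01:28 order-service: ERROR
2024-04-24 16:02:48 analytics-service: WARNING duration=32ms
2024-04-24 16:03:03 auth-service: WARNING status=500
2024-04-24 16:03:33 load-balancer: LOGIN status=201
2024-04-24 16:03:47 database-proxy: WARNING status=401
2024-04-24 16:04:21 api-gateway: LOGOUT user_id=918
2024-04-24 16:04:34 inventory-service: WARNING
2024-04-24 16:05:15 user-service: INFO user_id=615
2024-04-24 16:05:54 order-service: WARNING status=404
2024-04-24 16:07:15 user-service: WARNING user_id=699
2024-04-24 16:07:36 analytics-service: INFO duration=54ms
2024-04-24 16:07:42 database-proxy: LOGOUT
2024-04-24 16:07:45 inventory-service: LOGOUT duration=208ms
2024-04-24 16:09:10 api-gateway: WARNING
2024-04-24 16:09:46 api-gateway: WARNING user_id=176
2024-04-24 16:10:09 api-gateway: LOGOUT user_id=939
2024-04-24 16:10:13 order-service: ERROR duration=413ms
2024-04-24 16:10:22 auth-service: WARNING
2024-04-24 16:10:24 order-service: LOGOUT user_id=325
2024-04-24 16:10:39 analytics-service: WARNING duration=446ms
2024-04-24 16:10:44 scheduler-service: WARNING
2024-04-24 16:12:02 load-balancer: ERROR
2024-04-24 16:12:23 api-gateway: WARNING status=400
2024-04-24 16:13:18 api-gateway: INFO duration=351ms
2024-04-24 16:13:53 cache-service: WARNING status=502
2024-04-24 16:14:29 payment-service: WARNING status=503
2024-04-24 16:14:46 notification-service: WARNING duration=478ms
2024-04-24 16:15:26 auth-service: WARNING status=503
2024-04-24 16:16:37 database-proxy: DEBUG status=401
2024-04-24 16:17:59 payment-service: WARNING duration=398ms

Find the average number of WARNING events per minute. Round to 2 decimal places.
1.0

To calculate the rate:

1. Count total WARNING events: 18
2. Total time period: 18 minutes
3. Rate = 18 / 18 = 1.0 events per minute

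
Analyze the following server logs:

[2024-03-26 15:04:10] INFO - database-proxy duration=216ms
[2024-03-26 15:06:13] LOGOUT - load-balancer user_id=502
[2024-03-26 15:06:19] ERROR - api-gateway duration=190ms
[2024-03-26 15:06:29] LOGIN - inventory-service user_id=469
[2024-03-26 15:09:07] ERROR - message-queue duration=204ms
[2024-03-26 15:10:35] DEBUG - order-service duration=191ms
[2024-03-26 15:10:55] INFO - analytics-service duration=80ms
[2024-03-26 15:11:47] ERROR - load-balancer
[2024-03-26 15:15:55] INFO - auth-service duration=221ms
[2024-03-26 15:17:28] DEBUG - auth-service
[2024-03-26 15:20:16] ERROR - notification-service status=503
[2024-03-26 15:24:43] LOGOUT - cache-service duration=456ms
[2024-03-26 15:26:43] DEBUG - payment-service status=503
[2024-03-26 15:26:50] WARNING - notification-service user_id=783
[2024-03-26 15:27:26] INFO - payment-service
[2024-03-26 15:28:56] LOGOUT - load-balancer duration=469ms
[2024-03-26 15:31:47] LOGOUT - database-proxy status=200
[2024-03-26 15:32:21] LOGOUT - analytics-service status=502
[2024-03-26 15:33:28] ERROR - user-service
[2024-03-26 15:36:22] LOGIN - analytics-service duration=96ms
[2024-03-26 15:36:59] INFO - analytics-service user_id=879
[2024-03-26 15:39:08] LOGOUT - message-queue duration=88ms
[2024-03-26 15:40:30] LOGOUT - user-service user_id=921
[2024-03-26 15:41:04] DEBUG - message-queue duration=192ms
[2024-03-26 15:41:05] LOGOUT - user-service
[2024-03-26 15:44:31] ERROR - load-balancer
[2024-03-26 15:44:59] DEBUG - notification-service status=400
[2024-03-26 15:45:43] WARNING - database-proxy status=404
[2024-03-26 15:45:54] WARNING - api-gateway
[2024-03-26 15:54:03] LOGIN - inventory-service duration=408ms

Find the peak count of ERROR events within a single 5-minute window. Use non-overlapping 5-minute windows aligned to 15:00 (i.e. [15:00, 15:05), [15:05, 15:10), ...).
2

To find the burst window:

1. Divide the log period into non-overlapping 5-minute windows starting at 15:00
2. Count ERROR events in each window
3. Find the window with maximum count
4. Maximum events in a window: 2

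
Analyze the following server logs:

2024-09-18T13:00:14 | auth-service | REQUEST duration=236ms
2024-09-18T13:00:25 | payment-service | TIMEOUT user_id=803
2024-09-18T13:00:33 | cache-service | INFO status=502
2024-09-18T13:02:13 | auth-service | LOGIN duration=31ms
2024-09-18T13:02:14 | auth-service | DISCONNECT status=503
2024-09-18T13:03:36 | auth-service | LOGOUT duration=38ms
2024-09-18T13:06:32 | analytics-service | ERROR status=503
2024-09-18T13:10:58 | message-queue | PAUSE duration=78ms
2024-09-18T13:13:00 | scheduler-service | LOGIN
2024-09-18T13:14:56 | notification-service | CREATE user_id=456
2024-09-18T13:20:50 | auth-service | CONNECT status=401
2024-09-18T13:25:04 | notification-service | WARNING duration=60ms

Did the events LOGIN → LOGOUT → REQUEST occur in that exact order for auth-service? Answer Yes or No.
No

To verify sequence order:

1. Find all events in sequence LOGIN → LOGOUT → REQUEST for auth-service
2. Extract their timestamps
3. Check if timestamps are in ascending order
4. Result: No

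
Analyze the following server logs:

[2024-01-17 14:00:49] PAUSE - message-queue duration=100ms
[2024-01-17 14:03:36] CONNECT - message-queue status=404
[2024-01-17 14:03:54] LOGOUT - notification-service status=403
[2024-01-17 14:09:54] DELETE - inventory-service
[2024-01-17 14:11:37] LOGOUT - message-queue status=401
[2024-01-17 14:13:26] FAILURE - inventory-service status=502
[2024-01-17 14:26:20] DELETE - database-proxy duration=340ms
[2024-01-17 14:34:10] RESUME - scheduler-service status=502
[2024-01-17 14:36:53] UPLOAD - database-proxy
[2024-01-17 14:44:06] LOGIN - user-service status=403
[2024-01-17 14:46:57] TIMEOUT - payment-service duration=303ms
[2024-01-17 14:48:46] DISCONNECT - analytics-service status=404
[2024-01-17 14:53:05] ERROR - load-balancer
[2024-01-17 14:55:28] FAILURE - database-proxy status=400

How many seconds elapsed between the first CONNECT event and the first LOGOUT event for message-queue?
481

To find the time between events:

1. Locate the first CONNECT event for message-queue: 2024-01-17 14:03:36
2. Locate the first LOGOUT event for message-queue: 2024-01-17 14:11:37
3. Calculate the difference: 2024-01-17 14:11:37 - 2024-01-17 14:03:36 = 481 seconds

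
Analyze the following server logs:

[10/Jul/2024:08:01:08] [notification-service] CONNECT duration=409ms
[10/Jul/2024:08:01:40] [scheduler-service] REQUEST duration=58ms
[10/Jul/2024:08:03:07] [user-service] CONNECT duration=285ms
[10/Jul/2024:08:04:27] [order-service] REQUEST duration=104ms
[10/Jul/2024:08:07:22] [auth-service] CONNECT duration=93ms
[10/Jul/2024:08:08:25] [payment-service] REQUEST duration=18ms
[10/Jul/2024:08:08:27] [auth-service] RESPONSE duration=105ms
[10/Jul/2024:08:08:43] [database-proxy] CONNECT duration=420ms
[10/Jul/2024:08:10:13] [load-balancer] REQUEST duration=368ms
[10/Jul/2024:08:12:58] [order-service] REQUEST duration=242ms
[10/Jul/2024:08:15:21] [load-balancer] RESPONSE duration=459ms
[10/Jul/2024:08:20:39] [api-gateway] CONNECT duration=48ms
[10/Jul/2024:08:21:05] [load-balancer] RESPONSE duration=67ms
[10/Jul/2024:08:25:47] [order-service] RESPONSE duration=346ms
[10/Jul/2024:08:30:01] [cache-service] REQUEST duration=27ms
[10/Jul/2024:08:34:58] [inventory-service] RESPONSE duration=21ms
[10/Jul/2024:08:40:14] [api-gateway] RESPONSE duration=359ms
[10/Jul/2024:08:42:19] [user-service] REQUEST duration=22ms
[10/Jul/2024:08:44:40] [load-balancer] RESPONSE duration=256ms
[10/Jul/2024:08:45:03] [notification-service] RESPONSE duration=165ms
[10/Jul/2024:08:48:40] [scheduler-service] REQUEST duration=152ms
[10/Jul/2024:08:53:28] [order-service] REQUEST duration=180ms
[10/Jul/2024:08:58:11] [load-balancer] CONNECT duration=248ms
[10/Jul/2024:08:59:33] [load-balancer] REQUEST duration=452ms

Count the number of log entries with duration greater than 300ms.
7

To count timeouts:

1. Threshold: 300ms
2. Extract duration from each log entry
3. Count entries where duration > 300
4. Timeout count: 7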